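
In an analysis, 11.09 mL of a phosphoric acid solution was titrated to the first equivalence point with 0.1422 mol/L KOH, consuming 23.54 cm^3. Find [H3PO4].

n(KOH) = 0.1422 x 0.02354 = 0.003347 mol.
At the first equivalence point, 1 mol OH^- react per mol H3PO4, so n(H3PO4) = 0.003347 / 1 = 0.003347 mol.
[H3PO4] = 0.003347 / 0.01109 L = 0.302 M.

0.302 M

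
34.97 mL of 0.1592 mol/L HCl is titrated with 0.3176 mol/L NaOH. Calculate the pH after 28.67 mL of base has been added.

12.75

n(acid) = 0.1592 x 0.03497 = 0.005567 mol; n(NaOH) added = 0.3176 x 0.02867 = 0.009106 mol.
Base is in excess by 0.009106 - 0.005567 = 0.003538 mol in a total volume of 0.06364 L.
[OH^-] = 0.003538/0.06364 = 0.05560 M, so pOH = 1.25 and pH = 14.00 - 1.25 = 12.75.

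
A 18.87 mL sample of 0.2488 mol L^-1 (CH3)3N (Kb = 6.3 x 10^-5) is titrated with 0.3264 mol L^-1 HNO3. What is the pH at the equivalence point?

n((CH3)3N) = 0.2488 x 0.01887 = 0.004695 mol; V(HNO3) at equivalence = 0.004695/0.3264 = 0.01438 L.
At equivalence the base is fully converted to (CH3)3NH+; total volume = 0.03325 L, so [(CH3)3NH+] = 0.004695/0.03325 = 0.1412 M.
Ka((CH3)3NH+) = Kw/Kb = 1.0e-14 / 6.3 x 10^-5 = 1.59e-10.
[H^+] = sqrt(Ka x [(CH3)3NH+]) = sqrt(1.59e-10 x 0.1412) = 4.73e-6 M.
pH = -log(4.73e-6) = 5.32.

5.32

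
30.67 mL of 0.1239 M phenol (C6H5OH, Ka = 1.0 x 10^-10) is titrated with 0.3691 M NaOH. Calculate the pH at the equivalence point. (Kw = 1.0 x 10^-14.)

n(C6H5OH) = 0.1239 x 0.03067 = 0.003800 mol; V(NaOH) at equivalence = 0.003800/0.3691 = 0.01030 L.
At equivalence all the acid is converted to C6H5O-; total volume = 0.03067 + 0.01030 = 0.04097 L, so [C6H5O-] = 0.003800/0.04097 = 0.09276 M.
Kb = Kw/Ka = 1.0e-14 / 1.0 x 10^-10 = 0.000100.
[OH^-] = sqrt(Kb x [C6H5O-]) = sqrt(0.000100 x 0.09276) = 0.00305 M.
pOH = 2.52, so pH = 14.00 - 2.52 = 11.48.

11.48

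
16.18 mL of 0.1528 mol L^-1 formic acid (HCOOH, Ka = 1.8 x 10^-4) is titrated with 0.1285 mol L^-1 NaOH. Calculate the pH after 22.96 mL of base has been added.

n(acid) = 0.1528 x 0.01618 = 0.002472 mol; n(NaOH) added = 0.1285 x 0.02296 = 0.002950 mol.
Base is in excess by 0.002950 - 0.002472 = 0.0004781 mol in a total volume of 0.03914 L.
[OH^-] = 0.0004781/0.03914 = 0.01221 M, so pOH = 1.91 and pH = 14.00 - 1.91 = 12.09.

12.09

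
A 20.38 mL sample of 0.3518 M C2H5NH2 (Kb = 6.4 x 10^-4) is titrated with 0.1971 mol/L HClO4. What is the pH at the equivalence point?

n(C2H5NH2) = 0.3518 x 0.02038 = 0.007170 mol; V(HClO4) at equivalence = 0.007170/0.1971 = 0.03638 L.
At equivalence the base is fully converted to C2H5NH3+; total volume = 0.05676 L, so [C2H5NH3+] = 0.007170/0.05676 = 0.1263 M.
Ka(C2H5NH3+) = Kw/Kb = 1.0e-14 / 6.4 x 10^-4 = 1.56e-11.
[H^+] = sqrt(Ka x [C2H5NH3+]) = sqrt(1.56e-11 x 0.1263) = 1.40e-6 M.
pH = -log(1.40e-6) = 5.85.

5.85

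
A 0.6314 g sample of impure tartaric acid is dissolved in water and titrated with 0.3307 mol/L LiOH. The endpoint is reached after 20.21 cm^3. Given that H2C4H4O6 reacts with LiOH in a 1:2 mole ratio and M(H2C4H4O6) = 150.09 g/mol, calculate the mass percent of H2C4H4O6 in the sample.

79.4%

n(LiOH) = 0.3307 x 0.02021 = 0.006683 mol.
n(H2C4H4O6) = 0.006683 / 2 = 0.003342 mol.
mass of H2C4H4O6 = 0.003342 x 150.09 = 0.5016 g.
% purity = 0.5016 / 0.6314 x 100 = 79.4%.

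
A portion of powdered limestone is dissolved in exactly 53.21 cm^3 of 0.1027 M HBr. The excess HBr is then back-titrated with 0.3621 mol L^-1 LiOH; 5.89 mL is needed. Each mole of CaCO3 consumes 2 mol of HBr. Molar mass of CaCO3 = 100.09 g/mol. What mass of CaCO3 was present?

0.167 g

Total n(HBr) added = 0.1027 x 0.05321 = 0.005465 mol.
n(LiOH) used = 0.3621 x 0.005890 = 0.002133 mol, which equals the excess n(HBr).
So n(HBr) consumed by the sample = 0.005465 - 0.002133 = 0.003332 mol.
n(CaCO3) = 0.003332 / 2 = 0.001666 mol.
mass = 0.001666 mol x 100.09 g/mol = 0.167 g.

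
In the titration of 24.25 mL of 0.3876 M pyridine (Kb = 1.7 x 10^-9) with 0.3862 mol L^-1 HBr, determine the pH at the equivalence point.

2.97

n(C5H5N) = 0.3876 x 0.02425 = 0.009399 mol; V(HBr) at equivalence = 0.009399/0.3862 = 0.02434 L.
At equivalence the base is fully converted to C5H5NH+; total volume = 0.04859 L, so [C5H5NH+] = 0.009399/0.04859 = 0.1934 M.
Ka(C5H5NH+) = Kw/Kb = 1.0e-14 / 1.7 x 10^-9 = 5.88e-6.
[H^+] = sqrt(Ka x [C5H5NH+]) = sqrt(5.88e-6 x 0.1934) = 0.00107 M.
pH = -log(0.00107) = 2.97.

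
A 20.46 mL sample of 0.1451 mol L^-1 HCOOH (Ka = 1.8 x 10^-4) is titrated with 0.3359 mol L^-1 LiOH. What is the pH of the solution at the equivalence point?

n(HCOOH) = 0.1451 x 0.02046 = 0.002969 mol; V(LiOH) at equivalence = 0.002969/0.3359 = 0.008838 L.
At equivalence all the acid is converted to HCOO-; total volume = 0.02046 + 0.008838 = 0.02930 L, so [HCOO-] = 0.002969/0.02930 = 0.1013 M.
Kb = Kw/Ka = 1.0e-14 / 1.8 x 10^-4 = 5.56e-11.
[OH^-] = sqrt(Kb x [HCOO-]) = sqrt(5.56e-11 x 0.1013) = 2.37e-6 M.
pOH = 5.62, so pH = 14.00 - 5.62 = 8.38.

8.38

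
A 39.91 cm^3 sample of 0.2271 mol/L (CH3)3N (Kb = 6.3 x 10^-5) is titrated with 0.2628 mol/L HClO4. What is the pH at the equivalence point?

5.36

n((CH3)3N) = 0.2271 x 0.03991 = 0.009064 mol; V(HClO4) at equivalence = 0.009064/0.2628 = 0.03449 L.
At equivalence the base is fully converted to (CH3)3NH+; total volume = 0.07440 L, so [(CH3)3NH+] = 0.009064/0.07440 = 0.1218 M.
Ka((CH3)3NH+) = Kw/Kb = 1.0e-14 / 6.3 x 10^-5 = 1.59e-10.
[H^+] = sqrt(Ka x [(CH3)3NH+]) = sqrt(1.59e-10 x 0.1218) = 4.40e-6 M.
pH = -log(4.40e-6) = 5.36.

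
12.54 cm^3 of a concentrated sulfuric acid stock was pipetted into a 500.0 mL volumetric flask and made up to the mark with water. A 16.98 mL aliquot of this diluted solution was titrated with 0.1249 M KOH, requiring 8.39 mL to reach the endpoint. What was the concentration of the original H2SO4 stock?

n(KOH) = 0.1249 x 0.008390 = 0.001048 mol.
n(H2SO4) in the aliquot = 0.001048 x 1/2 = 0.0005240 mol.
[diluted H2SO4] = 0.0005240 / 0.01698 = 0.03086 M.
Dilution factor = 500.0/12.54 = 39.87, so [stock] = 0.03086 x 39.87 = 1.23 M.

1.23 M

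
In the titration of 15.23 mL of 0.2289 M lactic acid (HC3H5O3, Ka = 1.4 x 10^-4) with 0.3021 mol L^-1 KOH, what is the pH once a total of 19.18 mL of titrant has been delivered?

n(acid) = 0.2289 x 0.01523 = 0.003486 mol; n(KOH) added = 0.3021 x 0.01918 = 0.005794 mol.
Base is in excess by 0.005794 - 0.003486 = 0.002308 mol in a total volume of 0.03441 L.
[OH^-] = 0.002308/0.03441 = 0.06708 M, so pOH = 1.17 and pH = 14.00 - 1.17 = 12.83.

12.83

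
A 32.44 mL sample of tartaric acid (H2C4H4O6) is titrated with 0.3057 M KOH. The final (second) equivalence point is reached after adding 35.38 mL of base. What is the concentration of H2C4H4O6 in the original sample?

n(KOH) = 0.3057 x 0.03538 = 0.01082 mol.
At the final (second) equivalence point, 2 mol OH^- react per mol H2C4H4O6, so n(H2C4H4O6) = 0.01082 / 2 = 0.005408 mol.
[H2C4H4O6] = 0.005408 / 0.03244 L = 0.167 M.

0.167 M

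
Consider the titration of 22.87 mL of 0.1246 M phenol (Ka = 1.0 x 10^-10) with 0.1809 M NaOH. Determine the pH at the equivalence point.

11.43

n(C6H5OH) = 0.1246 x 0.02287 = 0.002850 mol; V(NaOH) at equivalence = 0.002850/0.1809 = 0.01575 L.
At equivalence all the acid is converted to C6H5O-; total volume = 0.02287 + 0.01575 = 0.03862 L, so [C6H5O-] = 0.002850/0.03862 = 0.07378 M.
Kb = Kw/Ka = 1.0e-14 / 1.0 x 10^-10 = 0.000100.
[OH^-] = sqrt(Kb x [C6H5O-]) = sqrt(0.000100 x 0.07378) = 0.00272 M.
pOH = 2.57, so pH = 14.00 - 2.57 = 11.43.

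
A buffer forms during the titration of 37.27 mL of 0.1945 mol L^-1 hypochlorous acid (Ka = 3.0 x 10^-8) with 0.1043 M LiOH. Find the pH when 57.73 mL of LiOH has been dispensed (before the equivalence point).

Initial n(HClO) = 0.1945 x 0.03727 = 0.007249 mol.
n(LiOH) added = 0.1043 x 0.05773 = 0.006021 mol, converting that many moles of HClO to ClO-.
Remaining n(HClO) = 0.001228 mol; n(ClO-) = 0.006021 mol.
By Henderson-Hasselbalch, pH = pKa + log([A^-]/[HA]) = 7.52 + log(0.006021/0.001228) = 7.52 + (+0.69) = 8.21.

8.21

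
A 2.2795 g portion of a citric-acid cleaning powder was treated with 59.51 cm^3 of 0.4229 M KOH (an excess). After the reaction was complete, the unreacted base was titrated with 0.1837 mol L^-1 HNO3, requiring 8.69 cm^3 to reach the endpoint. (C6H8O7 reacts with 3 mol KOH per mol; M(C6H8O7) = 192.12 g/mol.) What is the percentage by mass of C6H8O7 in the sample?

Total n(KOH) added = 0.4229 x 0.05951 = 0.02517 mol.
n(HNO3) used = 0.1837 x 0.008690 = 0.001596 mol, which equals the excess n(KOH).
So n(KOH) consumed by the sample = 0.02517 - 0.001596 = 0.02357 mol.
n(C6H8O7) = 0.02357 / 3 = 0.007857 mol.
mass C6H8O7 = 0.007857 x 192.12 = 1.509 g, so %C6H8O7 = 1.509/2.2795 x 100 = 66.2%.

66.2%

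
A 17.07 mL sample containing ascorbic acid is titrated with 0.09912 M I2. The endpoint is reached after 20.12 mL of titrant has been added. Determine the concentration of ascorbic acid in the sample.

n(I2) = 0.09912 x 0.02012 = 0.001994 mol.
From the balanced equation, 1 mol I2 reacts with 1 mol ascorbic acid, so n(ascorbic acid) = 0.001994 x 1/1 = 0.001994 mol.
[ascorbic acid] = 0.001994 / 0.01707 L = 0.117 M.

0.117 M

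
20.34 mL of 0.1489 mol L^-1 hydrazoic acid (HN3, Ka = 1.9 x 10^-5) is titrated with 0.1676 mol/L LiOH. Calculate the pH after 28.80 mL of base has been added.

n(acid) = 0.1489 x 0.02034 = 0.003029 mol; n(LiOH) added = 0.1676 x 0.02880 = 0.004827 mol.
Base is in excess by 0.004827 - 0.003029 = 0.001798 mol in a total volume of 0.04914 L.
[OH^-] = 0.001798/0.04914 = 0.03659 M, so pOH = 1.44 and pH = 14.00 - 1.44 = 12.56.

12.56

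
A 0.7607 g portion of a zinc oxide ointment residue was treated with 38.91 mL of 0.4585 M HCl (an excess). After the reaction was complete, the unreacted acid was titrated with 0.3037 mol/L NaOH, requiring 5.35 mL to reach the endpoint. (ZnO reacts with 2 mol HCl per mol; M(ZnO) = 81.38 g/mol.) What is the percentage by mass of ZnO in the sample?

Total n(HCl) added = 0.4585 x 0.03891 = 0.01784 mol.
n(NaOH) used = 0.3037 x 0.005350 = 0.001625 mol, which equals the excess n(HCl).
So n(HCl) consumed by the sample = 0.01784 - 0.001625 = 0.01622 mol.
n(ZnO) = 0.01622 / 2 = 0.008108 mol.
mass ZnO = 0.008108 x 81.38 = 0.6598 g, so %ZnO = 0.6598/0.7607 x 100 = 86.7%.

86.7%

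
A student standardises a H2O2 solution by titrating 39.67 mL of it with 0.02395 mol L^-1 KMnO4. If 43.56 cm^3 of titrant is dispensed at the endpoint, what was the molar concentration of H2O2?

n(KMnO4) = 0.02395 x 0.04356 = 0.001043 mol.
From the balanced equation, 2 mol KMnO4 reacts with 5 mol H2O2, so n(H2O2) = 0.001043 x 5/2 = 0.002608 mol.
[H2O2] = 0.002608 / 0.03967 L = 0.0657 M.

0.0657 M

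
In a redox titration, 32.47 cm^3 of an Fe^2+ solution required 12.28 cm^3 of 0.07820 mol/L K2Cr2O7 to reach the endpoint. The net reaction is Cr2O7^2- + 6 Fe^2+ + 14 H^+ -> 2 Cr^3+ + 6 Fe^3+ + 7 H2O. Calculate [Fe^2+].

n(K2Cr2O7) = 0.07820 x 0.01228 = 0.0009603 mol.
From the balanced equation, 1 mol K2Cr2O7 reacts with 6 mol Fe^2+, so n(Fe^2+) = 0.0009603 x 6/1 = 0.005762 mol.
[Fe^2+] = 0.005762 / 0.03247 L = 0.177 M.

0.177 M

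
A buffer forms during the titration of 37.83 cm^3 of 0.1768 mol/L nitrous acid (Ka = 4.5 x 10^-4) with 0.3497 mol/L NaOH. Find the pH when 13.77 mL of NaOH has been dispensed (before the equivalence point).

Initial n(HNO2) = 0.1768 x 0.03783 = 0.006688 mol.
n(NaOH) added = 0.3497 x 0.01377 = 0.004815 mol, converting that many moles of HNO2 to NO2-.
Remaining n(HNO2) = 0.001873 mol; n(NO2-) = 0.004815 mol.
By Henderson-Hasselbalch, pH = pKa + log([A^-]/[HA]) = 3.35 + log(0.004815/0.001873) = 3.35 + (+0.41) = 3.76.

3.76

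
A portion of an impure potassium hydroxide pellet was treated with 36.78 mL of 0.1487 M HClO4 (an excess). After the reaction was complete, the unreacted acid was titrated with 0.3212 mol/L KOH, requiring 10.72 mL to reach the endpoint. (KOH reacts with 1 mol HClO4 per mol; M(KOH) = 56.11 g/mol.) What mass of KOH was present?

0.114 g

Total n(HClO4) added = 0.1487 x 0.03678 = 0.005469 mol.
n(KOH) used = 0.3212 x 0.01072 = 0.003443 mol, which equals the excess n(HClO4).
So n(HClO4) consumed by the sample = 0.005469 - 0.003443 = 0.002026 mol.
n(KOH) = 0.002026 / 1 = 0.002026 mol.
mass = 0.002026 mol x 56.11 g/mol = 0.114 g.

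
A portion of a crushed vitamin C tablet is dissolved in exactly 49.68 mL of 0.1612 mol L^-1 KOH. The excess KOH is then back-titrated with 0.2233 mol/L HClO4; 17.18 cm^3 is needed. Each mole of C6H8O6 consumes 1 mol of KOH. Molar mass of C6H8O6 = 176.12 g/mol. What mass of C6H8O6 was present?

0.735 g

Total n(KOH) added = 0.1612 x 0.04968 = 0.008008 mol.
n(HClO4) used = 0.2233 x 0.01718 = 0.003836 mol, which equals the excess n(KOH).
So n(KOH) consumed by the sample = 0.008008 - 0.003836 = 0.004172 mol.
n(C6H8O6) = 0.004172 / 1 = 0.004172 mol.
mass = 0.004172 mol x 176.12 g/mol = 0.735 g.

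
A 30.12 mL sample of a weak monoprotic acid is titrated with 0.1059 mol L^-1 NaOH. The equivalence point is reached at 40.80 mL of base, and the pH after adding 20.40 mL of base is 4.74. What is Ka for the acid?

1.8 x 10^-5

20.40 mL is half of the equivalence volume, so this is the half-equivalence point where [HA] = [A^-].
At half-equivalence pH = pKa, so pKa = 4.74.
Ka = 10^(-4.74) = 1.8 x 10^-5.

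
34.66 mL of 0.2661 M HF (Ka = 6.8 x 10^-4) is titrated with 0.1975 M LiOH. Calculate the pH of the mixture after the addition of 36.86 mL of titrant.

3.74

Initial n(HF) = 0.2661 x 0.03466 = 0.009223 mol.
n(LiOH) added = 0.1975 x 0.03686 = 0.007280 mol, converting that many moles of HF to F-.
Remaining n(HF) = 0.001943 mol; n(F-) = 0.007280 mol.
By Henderson-Hasselbalch, pH = pKa + log([A^-]/[HA]) = 3.17 + log(0.007280/0.001943) = 3.17 + (+0.57) = 3.74.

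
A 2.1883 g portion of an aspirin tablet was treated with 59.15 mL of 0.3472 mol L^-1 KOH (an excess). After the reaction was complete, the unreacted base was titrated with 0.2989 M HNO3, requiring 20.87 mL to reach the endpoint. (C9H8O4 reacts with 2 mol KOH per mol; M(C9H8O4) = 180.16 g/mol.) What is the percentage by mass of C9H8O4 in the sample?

Total n(KOH) added = 0.3472 x 0.05915 = 0.02054 mol.
n(HNO3) used = 0.2989 x 0.02087 = 0.006238 mol, which equals the excess n(KOH).
So n(KOH) consumed by the sample = 0.02054 - 0.006238 = 0.01430 mol.
n(C9H8O4) = 0.01430 / 2 = 0.007149 mol.
mass C9H8O4 = 0.007149 x 180.16 = 1.288 g, so %C9H8O4 = 1.288/2.1883 x 100 = 58.9%.

58.9%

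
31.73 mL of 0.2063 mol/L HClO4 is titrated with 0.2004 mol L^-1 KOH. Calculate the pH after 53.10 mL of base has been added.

n(acid) = 0.2063 x 0.03173 = 0.006546 mol; n(KOH) added = 0.2004 x 0.05310 = 0.01064 mol.
Base is in excess by 0.01064 - 0.006546 = 0.004095 mol in a total volume of 0.08483 L.
[OH^-] = 0.004095/0.08483 = 0.04828 M, so pOH = 1.32 and pH = 14.00 - 1.32 = 12.68.

12.68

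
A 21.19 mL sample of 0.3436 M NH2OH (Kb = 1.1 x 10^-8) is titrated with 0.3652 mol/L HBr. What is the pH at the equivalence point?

3.40

n(NH2OH) = 0.3436 x 0.02119 = 0.007281 mol; V(HBr) at equivalence = 0.007281/0.3652 = 0.01994 L.
At equivalence the base is fully converted to NH3OH+; total volume = 0.04113 L, so [NH3OH+] = 0.007281/0.04113 = 0.1770 M.
Ka(NH3OH+) = Kw/Kb = 1.0e-14 / 1.1 x 10^-8 = 9.09e-7.
[H^+] = sqrt(Ka x [NH3OH+]) = sqrt(9.09e-7 x 0.1770) = 0.000401 M.
pH = -log(0.000401) = 3.40.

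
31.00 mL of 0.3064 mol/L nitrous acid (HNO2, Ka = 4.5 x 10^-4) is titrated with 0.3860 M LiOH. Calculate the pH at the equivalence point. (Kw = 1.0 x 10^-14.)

8.29

n(HNO2) = 0.3064 x 0.03100 = 0.009498 mol; V(LiOH) at equivalence = 0.009498/0.3860 = 0.02461 L.
At equivalence all the acid is converted to NO2-; total volume = 0.03100 + 0.02461 = 0.05561 L, so [NO2-] = 0.009498/0.05561 = 0.1708 M.
Kb = Kw/Ka = 1.0e-14 / 4.5 x 10^-4 = 2.22e-11.
[OH^-] = sqrt(Kb x [NO2-]) = sqrt(2.22e-11 x 0.1708) = 1.95e-6 M.
pOH = 5.71, so pH = 14.00 - 5.71 = 8.29.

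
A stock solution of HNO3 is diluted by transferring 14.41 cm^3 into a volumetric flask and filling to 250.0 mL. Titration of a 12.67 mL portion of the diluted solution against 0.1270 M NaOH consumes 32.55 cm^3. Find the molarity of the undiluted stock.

n(NaOH) = 0.1270 x 0.03255 = 0.004134 mol.
n(HNO3) in the aliquot = 0.004134 mol.
[diluted HNO3] = 0.004134 / 0.01267 = 0.3263 M.
Dilution factor = 250.0/14.41 = 17.35, so [stock] = 0.3263 x 17.35 = 5.66 M.

5.66 M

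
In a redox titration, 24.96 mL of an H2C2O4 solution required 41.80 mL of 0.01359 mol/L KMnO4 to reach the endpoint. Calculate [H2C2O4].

n(KMnO4) = 0.01359 x 0.04180 = 0.0005681 mol.
From the balanced equation, 2 mol KMnO4 reacts with 5 mol H2C2O4, so n(H2C2O4) = 0.0005681 x 5/2 = 0.001420 mol.
[H2C2O4] = 0.001420 / 0.02496 L = 0.0569 M.

0.0569 M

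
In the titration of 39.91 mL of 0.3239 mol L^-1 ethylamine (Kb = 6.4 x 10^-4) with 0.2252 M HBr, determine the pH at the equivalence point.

5.84

n(C2H5NH2) = 0.3239 x 0.03991 = 0.01293 mol; V(HBr) at equivalence = 0.01293/0.2252 = 0.05740 L.
At equivalence the base is fully converted to C2H5NH3+; total volume = 0.09731 L, so [C2H5NH3+] = 0.01293/0.09731 = 0.1328 M.
Ka(C2H5NH3+) = Kw/Kb = 1.0e-14 / 6.4 x 10^-4 = 1.56e-11.
[H^+] = sqrt(Ka x [C2H5NH3+]) = sqrt(1.56e-11 x 0.1328) = 1.44e-6 M.
pH = -log(1.44e-6) = 5.84.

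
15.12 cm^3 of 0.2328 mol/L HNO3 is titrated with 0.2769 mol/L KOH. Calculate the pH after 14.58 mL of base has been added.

12.24

n(acid) = 0.2328 x 0.01512 = 0.003520 mol; n(KOH) added = 0.2769 x 0.01458 = 0.004037 mol.
Base is in excess by 0.004037 - 0.003520 = 0.0005173 mol in a total volume of 0.02970 L.
[OH^-] = 0.0005173/0.02970 = 0.01742 M, so pOH = 1.76 and pH = 14.00 - 1.76 = 12.24.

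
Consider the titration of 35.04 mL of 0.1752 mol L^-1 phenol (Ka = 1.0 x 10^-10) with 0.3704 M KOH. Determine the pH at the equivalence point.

11.54

n(C6H5OH) = 0.1752 x 0.03504 = 0.006139 mol; V(KOH) at equivalence = 0.006139/0.3704 = 0.01657 L.
At equivalence all the acid is converted to C6H5O-; total volume = 0.03504 + 0.01657 = 0.05161 L, so [C6H5O-] = 0.006139/0.05161 = 0.1189 M.
Kb = Kw/Ka = 1.0e-14 / 1.0 x 10^-10 = 0.000100.
[OH^-] = sqrt(Kb x [C6H5O-]) = sqrt(0.000100 x 0.1189) = 0.00345 M.
pOH = 2.46, so pH = 14.00 - 2.46 = 11.54.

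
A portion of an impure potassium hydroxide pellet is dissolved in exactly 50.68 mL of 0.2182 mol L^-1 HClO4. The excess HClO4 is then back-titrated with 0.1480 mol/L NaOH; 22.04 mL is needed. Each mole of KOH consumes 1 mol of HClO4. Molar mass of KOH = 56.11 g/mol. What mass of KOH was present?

0.437 g

Total n(HClO4) added = 0.2182 x 0.05068 = 0.01106 mol.
n(NaOH) used = 0.1480 x 0.02204 = 0.003262 mol, which equals the excess n(HClO4).
So n(HClO4) consumed by the sample = 0.01106 - 0.003262 = 0.007796 mol.
n(KOH) = 0.007796 / 1 = 0.007796 mol.
mass = 0.007796 mol x 56.11 g/mol = 0.437 g.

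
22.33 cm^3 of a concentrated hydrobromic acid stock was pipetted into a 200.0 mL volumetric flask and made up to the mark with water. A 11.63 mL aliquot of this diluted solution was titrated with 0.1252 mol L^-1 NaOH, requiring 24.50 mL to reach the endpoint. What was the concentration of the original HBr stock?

2.36 M

n(NaOH) = 0.1252 x 0.02450 = 0.003067 mol.
n(HBr) in the aliquot = 0.003067 mol.
[diluted HBr] = 0.003067 / 0.01163 = 0.2637 M.
Dilution factor = 200.0/22.33 = 8.957, so [stock] = 0.2637 x 8.957 = 2.36 M.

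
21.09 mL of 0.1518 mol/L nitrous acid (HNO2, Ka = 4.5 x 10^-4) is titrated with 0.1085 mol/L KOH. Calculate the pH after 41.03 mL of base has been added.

12.30

n(acid) = 0.1518 x 0.02109 = 0.003201 mol; n(KOH) added = 0.1085 x 0.04103 = 0.004452 mol.
Base is in excess by 0.004452 - 0.003201 = 0.001250 mol in a total volume of 0.06212 L.
[OH^-] = 0.001250/0.06212 = 0.02013 M, so pOH = 1.70 and pH = 14.00 - 1.70 = 12.30.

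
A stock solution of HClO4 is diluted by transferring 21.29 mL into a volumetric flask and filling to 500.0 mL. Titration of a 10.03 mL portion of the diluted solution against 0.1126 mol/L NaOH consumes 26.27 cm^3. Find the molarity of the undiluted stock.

6.93 M

n(NaOH) = 0.1126 x 0.02627 = 0.002958 mol.
n(HClO4) in the aliquot = 0.002958 mol.
[diluted HClO4] = 0.002958 / 0.01003 = 0.2949 M.
Dilution factor = 500.0/21.29 = 23.49, so [stock] = 0.2949 x 23.49 = 6.93 M.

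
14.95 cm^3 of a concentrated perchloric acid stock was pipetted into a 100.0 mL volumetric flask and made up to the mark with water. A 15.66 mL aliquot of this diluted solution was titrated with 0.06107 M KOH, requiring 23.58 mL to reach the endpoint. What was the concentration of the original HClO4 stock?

n(KOH) = 0.06107 x 0.02358 = 0.001440 mol.
n(HClO4) in the aliquot = 0.001440 mol.
[diluted HClO4] = 0.001440 / 0.01566 = 0.09196 M.
Dilution factor = 100.0/14.95 = 6.689, so [stock] = 0.09196 x 6.689 = 0.615 M.

0.615 M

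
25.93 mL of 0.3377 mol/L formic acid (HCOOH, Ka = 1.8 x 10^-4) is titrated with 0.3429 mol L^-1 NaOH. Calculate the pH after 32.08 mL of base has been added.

n(acid) = 0.3377 x 0.02593 = 0.008757 mol; n(NaOH) added = 0.3429 x 0.03208 = 0.01100 mol.
Base is in excess by 0.01100 - 0.008757 = 0.002244 mol in a total volume of 0.05801 L.
[OH^-] = 0.002244/0.05801 = 0.03868 M, so pOH = 1.41 and pH = 14.00 - 1.41 = 12.59.

12.59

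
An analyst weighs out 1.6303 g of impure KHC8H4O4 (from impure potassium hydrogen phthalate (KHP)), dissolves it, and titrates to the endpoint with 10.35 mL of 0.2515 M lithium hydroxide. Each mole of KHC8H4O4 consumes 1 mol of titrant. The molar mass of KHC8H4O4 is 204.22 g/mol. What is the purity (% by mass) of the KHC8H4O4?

n(LiOH) = 0.2515 x 0.01035 = 0.002603 mol.
n(KHC8H4O4) = 0.002603 / 1 = 0.002603 mol.
mass of KHC8H4O4 = 0.002603 x 204.22 = 0.5316 g.
% purity = 0.5316 / 1.6303 x 100 = 32.6%.

32.6%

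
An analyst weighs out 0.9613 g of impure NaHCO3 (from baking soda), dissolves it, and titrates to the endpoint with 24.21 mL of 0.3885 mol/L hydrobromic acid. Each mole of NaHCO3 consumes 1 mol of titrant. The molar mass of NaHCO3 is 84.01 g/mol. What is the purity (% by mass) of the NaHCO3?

82.2%

n(HBr) = 0.3885 x 0.02421 = 0.009406 mol.
n(NaHCO3) = 0.009406 / 1 = 0.009406 mol.
mass of NaHCO3 = 0.009406 x 84.01 = 0.7902 g.
% purity = 0.7902 / 0.9613 x 100 = 82.2%.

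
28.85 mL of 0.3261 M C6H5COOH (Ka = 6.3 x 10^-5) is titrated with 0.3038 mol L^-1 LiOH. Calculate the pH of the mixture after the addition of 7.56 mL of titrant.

Initial n(C6H5COOH) = 0.3261 x 0.02885 = 0.009408 mol.
n(LiOH) added = 0.3038 x 0.007560 = 0.002297 mol, converting that many moles of C6H5COOH to C6H5COO-.
Remaining n(C6H5COOH) = 0.007111 mol; n(C6H5COO-) = 0.002297 mol.
By Henderson-Hasselbalch, pH = pKa + log([A^-]/[HA]) = 4.20 + log(0.002297/0.007111) = 4.20 + (-0.49) = 3.71.

3.71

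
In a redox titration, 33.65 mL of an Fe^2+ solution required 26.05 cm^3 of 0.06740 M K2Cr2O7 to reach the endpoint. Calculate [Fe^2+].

0.313 M

n(K2Cr2O7) = 0.06740 x 0.02605 = 0.001756 mol.
From the balanced equation, 1 mol K2Cr2O7 reacts with 6 mol Fe^2+, so n(Fe^2+) = 0.001756 x 6/1 = 0.01053 mol.
[Fe^2+] = 0.01053 / 0.03365 L = 0.313 M.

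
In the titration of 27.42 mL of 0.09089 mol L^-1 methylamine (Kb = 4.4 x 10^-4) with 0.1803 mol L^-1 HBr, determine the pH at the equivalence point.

5.93

n(CH3NH2) = 0.09089 x 0.02742 = 0.002492 mol; V(HBr) at equivalence = 0.002492/0.1803 = 0.01382 L.
At equivalence the base is fully converted to CH3NH3+; total volume = 0.04124 L, so [CH3NH3+] = 0.002492/0.04124 = 0.06043 M.
Ka(CH3NH3+) = Kw/Kb = 1.0e-14 / 4.4 x 10^-4 = 2.27e-11.
[H^+] = sqrt(Ka x [CH3NH3+]) = sqrt(2.27e-11 x 0.06043) = 1.17e-6 M.
pH = -log(1.17e-6) = 5.93.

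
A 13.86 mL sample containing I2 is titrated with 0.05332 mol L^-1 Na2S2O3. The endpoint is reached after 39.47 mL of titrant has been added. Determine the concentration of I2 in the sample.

n(Na2S2O3) = 0.05332 x 0.03947 = 0.002105 mol.
From the balanced equation, 2 mol Na2S2O3 reacts with 1 mol I2, so n(I2) = 0.002105 x 1/2 = 0.001052 mol.
[I2] = 0.001052 / 0.01386 L = 0.0759 M.

0.0759 M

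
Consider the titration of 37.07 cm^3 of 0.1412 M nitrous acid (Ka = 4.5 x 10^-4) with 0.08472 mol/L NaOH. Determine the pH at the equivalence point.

8.04

n(HNO2) = 0.1412 x 0.03707 = 0.005234 mol; V(NaOH) at equivalence = 0.005234/0.08472 = 0.06178 L.
At equivalence all the acid is converted to NO2-; total volume = 0.03707 + 0.06178 = 0.09885 L, so [NO2-] = 0.005234/0.09885 = 0.05295 M.
Kb = Kw/Ka = 1.0e-14 / 4.5 x 10^-4 = 2.22e-11.
[OH^-] = sqrt(Kb x [NO2-]) = sqrt(2.22e-11 x 0.05295) = 1.08e-6 M.
pOH = 5.96, so pH = 14.00 - 5.96 = 8.04.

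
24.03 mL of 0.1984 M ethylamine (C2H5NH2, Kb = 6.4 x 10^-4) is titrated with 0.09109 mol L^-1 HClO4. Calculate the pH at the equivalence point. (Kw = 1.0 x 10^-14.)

6.01

n(C2H5NH2) = 0.1984 x 0.02403 = 0.004768 mol; V(HClO4) at equivalence = 0.004768/0.09109 = 0.05234 L.
At equivalence the base is fully converted to C2H5NH3+; total volume = 0.07637 L, so [C2H5NH3+] = 0.004768/0.07637 = 0.06243 M.
Ka(C2H5NH3+) = Kw/Kb = 1.0e-14 / 6.4 x 10^-4 = 1.56e-11.
[H^+] = sqrt(Ka x [C2H5NH3+]) = sqrt(1.56e-11 x 0.06243) = 9.88e-7 M.
pH = -log(9.88e-7) = 6.01.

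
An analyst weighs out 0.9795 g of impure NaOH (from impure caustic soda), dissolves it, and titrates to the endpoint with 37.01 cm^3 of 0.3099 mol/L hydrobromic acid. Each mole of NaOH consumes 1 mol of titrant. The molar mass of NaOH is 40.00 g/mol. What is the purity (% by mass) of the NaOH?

n(HBr) = 0.3099 x 0.03701 = 0.01147 mol.
n(NaOH) = 0.01147 / 1 = 0.01147 mol.
mass of NaOH = 0.01147 x 40.00 = 0.4588 g.
% purity = 0.4588 / 0.9795 x 100 = 46.8%.

46.8%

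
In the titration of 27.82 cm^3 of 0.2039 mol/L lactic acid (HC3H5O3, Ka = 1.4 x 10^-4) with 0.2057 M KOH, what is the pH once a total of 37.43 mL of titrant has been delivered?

12.49

n(acid) = 0.2039 x 0.02782 = 0.005672 mol; n(KOH) added = 0.2057 x 0.03743 = 0.007699 mol.
Base is in excess by 0.007699 - 0.005672 = 0.002027 mol in a total volume of 0.06525 L.
[OH^-] = 0.002027/0.06525 = 0.03106 M, so pOH = 1.51 and pH = 14.00 - 1.51 = 12.49.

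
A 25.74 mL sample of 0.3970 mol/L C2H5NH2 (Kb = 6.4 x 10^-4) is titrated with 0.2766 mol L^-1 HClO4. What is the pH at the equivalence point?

5.80

n(C2H5NH2) = 0.3970 x 0.02574 = 0.01022 mol; V(HClO4) at equivalence = 0.01022/0.2766 = 0.03694 L.
At equivalence the base is fully converted to C2H5NH3+; total volume = 0.06268 L, so [C2H5NH3+] = 0.01022/0.06268 = 0.1630 M.
Ka(C2H5NH3+) = Kw/Kb = 1.0e-14 / 6.4 x 10^-4 = 1.56e-11.
[H^+] = sqrt(Ka x [C2H5NH3+]) = sqrt(1.56e-11 x 0.1630) = 1.60e-6 M.
pH = -log(1.60e-6) = 5.80.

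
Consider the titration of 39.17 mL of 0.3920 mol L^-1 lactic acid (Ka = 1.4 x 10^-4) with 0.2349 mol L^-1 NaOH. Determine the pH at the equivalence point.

n(HC3H5O3) = 0.3920 x 0.03917 = 0.01535 mol; V(NaOH) at equivalence = 0.01535/0.2349 = 0.06537 L.
At equivalence all the acid is converted to C3H5O3-; total volume = 0.03917 + 0.06537 = 0.1045 L, so [C3H5O3-] = 0.01535/0.1045 = 0.1469 M.
Kb = Kw/Ka = 1.0e-14 / 1.4 x 10^-4 = 7.14e-11.
[OH^-] = sqrt(Kb x [C3H5O3-]) = sqrt(7.14e-11 x 0.1469) = 3.24e-6 M.
pOH = 5.49, so pH = 14.00 - 5.49 = 8.51.

8.51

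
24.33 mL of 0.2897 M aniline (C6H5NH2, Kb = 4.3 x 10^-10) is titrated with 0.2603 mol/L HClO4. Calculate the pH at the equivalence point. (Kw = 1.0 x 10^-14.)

2.75

n(C6H5NH2) = 0.2897 x 0.02433 = 0.007048 mol; V(HClO4) at equivalence = 0.007048/0.2603 = 0.02708 L.
At equivalence the base is fully converted to C6H5NH3+; total volume = 0.05141 L, so [C6H5NH3+] = 0.007048/0.05141 = 0.1371 M.
Ka(C6H5NH3+) = Kw/Kb = 1.0e-14 / 4.3 x 10^-10 = 2.33e-5.
[H^+] = sqrt(Ka x [C6H5NH3+]) = sqrt(2.33e-5 x 0.1371) = 0.00179 M.
pH = -log(0.00179) = 2.75.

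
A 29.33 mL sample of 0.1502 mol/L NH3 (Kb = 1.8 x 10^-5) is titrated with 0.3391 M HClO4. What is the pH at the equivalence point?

n(NH3) = 0.1502 x 0.02933 = 0.004405 mol; V(HClO4) at equivalence = 0.004405/0.3391 = 0.01299 L.
At equivalence the base is fully converted to NH4+; total volume = 0.04232 L, so [NH4+] = 0.004405/0.04232 = 0.1041 M.
Ka(NH4+) = Kw/Kb = 1.0e-14 / 1.8 x 10^-5 = 5.56e-10.
[H^+] = sqrt(Ka x [NH4+]) = sqrt(5.56e-10 x 0.1041) = 7.60e-6 M.
pH = -log(7.60e-6) = 5.12.

5.12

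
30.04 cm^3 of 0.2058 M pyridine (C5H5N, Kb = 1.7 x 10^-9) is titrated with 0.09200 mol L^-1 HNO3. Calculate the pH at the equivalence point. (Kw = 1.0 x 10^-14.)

3.21

n(C5H5N) = 0.2058 x 0.03004 = 0.006182 mol; V(HNO3) at equivalence = 0.006182/0.09200 = 0.06720 L.
At equivalence the base is fully converted to C5H5NH+; total volume = 0.09724 L, so [C5H5NH+] = 0.006182/0.09724 = 0.06358 M.
Ka(C5H5NH+) = Kw/Kb = 1.0e-14 / 1.7 x 10^-9 = 5.88e-6.
[H^+] = sqrt(Ka x [C5H5NH+]) = sqrt(5.88e-6 x 0.06358) = 0.000612 M.
pH = -log(0.000612) = 3.21.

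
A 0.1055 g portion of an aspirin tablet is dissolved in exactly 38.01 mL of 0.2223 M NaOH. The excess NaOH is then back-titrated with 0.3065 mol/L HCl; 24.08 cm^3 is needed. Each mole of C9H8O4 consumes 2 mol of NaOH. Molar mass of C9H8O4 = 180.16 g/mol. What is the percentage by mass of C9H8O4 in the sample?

Total n(NaOH) added = 0.2223 x 0.03801 = 0.008450 mol.
n(HCl) used = 0.3065 x 0.02408 = 0.007381 mol, which equals the excess n(NaOH).
So n(NaOH) consumed by the sample = 0.008450 - 0.007381 = 0.001069 mol.
n(C9H8O4) = 0.001069 / 2 = 0.0005346 mol.
mass C9H8O4 = 0.0005346 x 180.16 = 0.09630 g, so %C9H8O4 = 0.09630/0.1055 x 100 = 91.3%.

91.3%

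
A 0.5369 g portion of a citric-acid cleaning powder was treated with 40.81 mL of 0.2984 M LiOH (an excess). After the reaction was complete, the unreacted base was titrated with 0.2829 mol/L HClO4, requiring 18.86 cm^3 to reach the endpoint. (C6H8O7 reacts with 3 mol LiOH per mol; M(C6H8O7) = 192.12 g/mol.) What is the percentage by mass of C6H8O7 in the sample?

81.6%

Total n(LiOH) added = 0.2984 x 0.04081 = 0.01218 mol.
n(HClO4) used = 0.2829 x 0.01886 = 0.005335 mol, which equals the excess n(LiOH).
So n(LiOH) consumed by the sample = 0.01218 - 0.005335 = 0.006842 mol.
n(C6H8O7) = 0.006842 / 3 = 0.002281 mol.
mass C6H8O7 = 0.002281 x 192.12 = 0.4382 g, so %C6H8O7 = 0.4382/0.5369 x 100 = 81.6%.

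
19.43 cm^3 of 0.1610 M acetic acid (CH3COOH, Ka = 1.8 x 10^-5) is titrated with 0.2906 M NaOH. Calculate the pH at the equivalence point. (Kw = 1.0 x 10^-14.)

n(CH3COOH) = 0.1610 x 0.01943 = 0.003128 mol; V(NaOH) at equivalence = 0.003128/0.2906 = 0.01076 L.
At equivalence all the acid is converted to CH3COO-; total volume = 0.01943 + 0.01076 = 0.03019 L, so [CH3COO-] = 0.003128/0.03019 = 0.1036 M.
Kb = Kw/Ka = 1.0e-14 / 1.8 x 10^-5 = 5.56e-10.
[OH^-] = sqrt(Kb x [CH3COO-]) = sqrt(5.56e-10 x 0.1036) = 7.59e-6 M.
pOH = 5.12, so pH = 14.00 - 5.12 = 8.88.

8.88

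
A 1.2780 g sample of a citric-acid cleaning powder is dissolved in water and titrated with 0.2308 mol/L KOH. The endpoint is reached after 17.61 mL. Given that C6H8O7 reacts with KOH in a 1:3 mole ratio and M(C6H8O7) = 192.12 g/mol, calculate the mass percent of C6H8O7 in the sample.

20.4%

n(KOH) = 0.2308 x 0.01761 = 0.004064 mol.
n(C6H8O7) = 0.004064 / 3 = 0.001355 mol.
mass of C6H8O7 = 0.001355 x 192.12 = 0.2603 g.
% purity = 0.2603 / 1.2780 x 100 = 20.4%.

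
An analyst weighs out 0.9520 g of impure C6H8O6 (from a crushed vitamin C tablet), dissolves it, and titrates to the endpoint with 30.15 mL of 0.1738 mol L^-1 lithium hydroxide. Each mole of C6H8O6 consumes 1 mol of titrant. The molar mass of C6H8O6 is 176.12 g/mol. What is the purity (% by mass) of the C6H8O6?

n(LiOH) = 0.1738 x 0.03015 = 0.005240 mol.
n(C6H8O6) = 0.005240 / 1 = 0.005240 mol.
mass of C6H8O6 = 0.005240 x 176.12 = 0.9229 g.
% purity = 0.9229 / 0.9520 x 100 = 96.9%.

96.9%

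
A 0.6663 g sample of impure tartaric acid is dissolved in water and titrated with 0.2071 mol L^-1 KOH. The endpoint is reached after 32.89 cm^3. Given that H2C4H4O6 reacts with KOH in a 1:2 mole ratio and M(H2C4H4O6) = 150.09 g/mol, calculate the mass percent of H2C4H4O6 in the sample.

n(KOH) = 0.2071 x 0.03289 = 0.006812 mol.
n(H2C4H4O6) = 0.006812 / 2 = 0.003406 mol.
mass of H2C4H4O6 = 0.003406 x 150.09 = 0.5112 g.
% purity = 0.5112 / 0.6663 x 100 = 76.7%.

76.7%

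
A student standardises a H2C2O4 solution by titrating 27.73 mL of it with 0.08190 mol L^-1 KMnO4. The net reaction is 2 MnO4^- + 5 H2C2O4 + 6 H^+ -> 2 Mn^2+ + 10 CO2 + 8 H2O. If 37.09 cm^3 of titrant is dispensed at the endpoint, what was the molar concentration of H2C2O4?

0.274 M

n(KMnO4) = 0.08190 x 0.03709 = 0.003038 mol.
From the balanced equation, 2 mol KMnO4 reacts with 5 mol H2C2O4, so n(H2C2O4) = 0.003038 x 5/2 = 0.007594 mol.
[H2C2O4] = 0.007594 / 0.02773 L = 0.274 M.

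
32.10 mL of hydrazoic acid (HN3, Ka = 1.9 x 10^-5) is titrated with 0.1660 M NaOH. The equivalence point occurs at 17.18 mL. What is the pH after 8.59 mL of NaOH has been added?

4.72

8.59 mL is exactly half the equivalence volume (17.18/2), i.e. the half-equivalence point.
There, n(HA) = n(A^-), so pH = pKa = -log(1.9 x 10^-5) = 4.72.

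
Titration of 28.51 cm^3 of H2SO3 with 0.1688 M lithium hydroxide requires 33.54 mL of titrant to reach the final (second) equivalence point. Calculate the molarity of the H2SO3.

n(LiOH) = 0.1688 x 0.03354 = 0.005662 mol.
At the final (second) equivalence point, 2 mol OH^- react per mol H2SO3, so n(H2SO3) = 0.005662 / 2 = 0.002831 mol.
[H2SO3] = 0.002831 / 0.02851 L = 0.0993 M.

0.0993 M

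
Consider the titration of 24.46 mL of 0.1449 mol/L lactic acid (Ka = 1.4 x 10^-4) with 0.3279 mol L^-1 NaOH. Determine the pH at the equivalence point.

n(HC3H5O3) = 0.1449 x 0.02446 = 0.003544 mol; V(NaOH) at equivalence = 0.003544/0.3279 = 0.01081 L.
At equivalence all the acid is converted to C3H5O3-; total volume = 0.02446 + 0.01081 = 0.03527 L, so [C3H5O3-] = 0.003544/0.03527 = 0.1005 M.
Kb = Kw/Ka = 1.0e-14 / 1.4 x 10^-4 = 7.14e-11.
[OH^-] = sqrt(Kb x [C3H5O3-]) = sqrt(7.14e-11 x 0.1005) = 2.68e-6 M.
pOH = 5.57, so pH = 14.00 - 5.57 = 8.43.

8.43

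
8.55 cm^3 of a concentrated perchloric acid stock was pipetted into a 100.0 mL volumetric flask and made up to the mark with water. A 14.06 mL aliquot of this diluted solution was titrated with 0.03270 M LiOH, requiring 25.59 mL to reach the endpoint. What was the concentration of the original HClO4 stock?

0.696 M

n(LiOH) = 0.03270 x 0.02559 = 0.0008368 mol.
n(HClO4) in the aliquot = 0.0008368 mol.
[diluted HClO4] = 0.0008368 / 0.01406 = 0.05952 M.
Dilution factor = 100.0/8.550 = 11.70, so [stock] = 0.05952 x 11.70 = 0.696 M.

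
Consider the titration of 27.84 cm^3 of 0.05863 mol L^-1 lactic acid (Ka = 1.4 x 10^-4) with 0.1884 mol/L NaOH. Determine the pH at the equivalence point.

8.25

n(HC3H5O3) = 0.05863 x 0.02784 = 0.001632 mol; V(NaOH) at equivalence = 0.001632/0.1884 = 0.008664 L.
At equivalence all the acid is converted to C3H5O3-; total volume = 0.02784 + 0.008664 = 0.03650 L, so [C3H5O3-] = 0.001632/0.03650 = 0.04471 M.
Kb = Kw/Ka = 1.0e-14 / 1.4 x 10^-4 = 7.14e-11.
[OH^-] = sqrt(Kb x [C3H5O3-]) = sqrt(7.14e-11 x 0.04471) = 1.79e-6 M.
pOH = 5.75, so pH = 14.00 - 5.75 = 8.25.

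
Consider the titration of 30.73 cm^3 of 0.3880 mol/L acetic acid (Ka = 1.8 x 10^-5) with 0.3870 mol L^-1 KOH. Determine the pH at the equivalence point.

9.02

n(CH3COOH) = 0.3880 x 0.03073 = 0.01192 mol; V(KOH) at equivalence = 0.01192/0.3870 = 0.03081 L.
At equivalence all the acid is converted to CH3COO-; total volume = 0.03073 + 0.03081 = 0.06154 L, so [CH3COO-] = 0.01192/0.06154 = 0.1937 M.
Kb = Kw/Ka = 1.0e-14 / 1.8 x 10^-5 = 5.56e-10.
[OH^-] = sqrt(Kb x [CH3COO-]) = sqrt(5.56e-10 x 0.1937) = 1.04e-5 M.
pOH = 4.98, so pH = 14.00 - 4.98 = 9.02.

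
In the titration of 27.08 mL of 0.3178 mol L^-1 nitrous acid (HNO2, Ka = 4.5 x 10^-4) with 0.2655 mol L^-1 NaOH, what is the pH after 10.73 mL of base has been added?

3.04

Initial n(HNO2) = 0.3178 x 0.02708 = 0.008606 mol.
n(NaOH) added = 0.2655 x 0.01073 = 0.002849 mol, converting that many moles of HNO2 to NO2-.
Remaining n(HNO2) = 0.005757 mol; n(NO2-) = 0.002849 mol.
By Henderson-Hasselbalch, pH = pKa + log([A^-]/[HA]) = 3.35 + log(0.002849/0.005757) = 3.35 + (-0.31) = 3.04.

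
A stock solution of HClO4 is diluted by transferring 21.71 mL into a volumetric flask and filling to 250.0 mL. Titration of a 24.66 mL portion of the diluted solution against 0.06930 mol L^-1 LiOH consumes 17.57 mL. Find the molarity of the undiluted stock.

0.569 M

n(LiOH) = 0.06930 x 0.01757 = 0.001218 mol.
n(HClO4) in the aliquot = 0.001218 mol.
[diluted HClO4] = 0.001218 / 0.02466 = 0.04938 M.
Dilution factor = 250.0/21.71 = 11.52, so [stock] = 0.04938 x 11.52 = 0.569 M.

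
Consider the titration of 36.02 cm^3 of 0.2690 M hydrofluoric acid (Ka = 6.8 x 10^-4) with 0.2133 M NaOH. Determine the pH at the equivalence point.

n(HF) = 0.2690 x 0.03602 = 0.009689 mol; V(NaOH) at equivalence = 0.009689/0.2133 = 0.04543 L.
At equivalence all the acid is converted to F-; total volume = 0.03602 + 0.04543 = 0.08145 L, so [F-] = 0.009689/0.08145 = 0.1190 M.
Kb = Kw/Ka = 1.0e-14 / 6.8 x 10^-4 = 1.47e-11.
[OH^-] = sqrt(Kb x [F-]) = sqrt(1.47e-11 x 0.1190) = 1.32e-6 M.
pOH = 5.88, so pH = 14.00 - 5.88 = 8.12.

8.12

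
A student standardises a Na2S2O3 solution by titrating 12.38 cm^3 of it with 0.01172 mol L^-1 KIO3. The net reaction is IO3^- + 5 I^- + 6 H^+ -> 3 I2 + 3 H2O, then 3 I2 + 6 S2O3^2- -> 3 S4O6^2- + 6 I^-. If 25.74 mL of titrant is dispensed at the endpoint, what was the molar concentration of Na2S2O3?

n(KIO3) = 0.01172 x 0.02574 = 0.0003017 mol.
From the balanced equation, 1 mol KIO3 reacts with 6 mol Na2S2O3, so n(Na2S2O3) = 0.0003017 x 6/1 = 0.001810 mol.
[Na2S2O3] = 0.001810 / 0.01238 L = 0.146 M.

0.146 M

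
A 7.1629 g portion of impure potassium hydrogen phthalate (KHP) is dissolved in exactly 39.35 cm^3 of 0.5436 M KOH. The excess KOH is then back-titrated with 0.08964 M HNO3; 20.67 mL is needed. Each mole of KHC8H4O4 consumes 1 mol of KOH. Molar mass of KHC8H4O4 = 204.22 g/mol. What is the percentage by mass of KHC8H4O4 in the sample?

55.7%

Total n(KOH) added = 0.5436 x 0.03935 = 0.02139 mol.
n(HNO3) used = 0.08964 x 0.02067 = 0.001853 mol, which equals the excess n(KOH).
So n(KOH) consumed by the sample = 0.02139 - 0.001853 = 0.01954 mol.
n(KHC8H4O4) = 0.01954 / 1 = 0.01954 mol.
mass KHC8H4O4 = 0.01954 x 204.22 = 3.990 g, so %KHC8H4O4 = 3.990/7.1629 x 100 = 55.7%.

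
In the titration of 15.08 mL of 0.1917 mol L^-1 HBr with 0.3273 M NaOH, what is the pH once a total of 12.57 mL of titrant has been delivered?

12.65

n(acid) = 0.1917 x 0.01508 = 0.002891 mol; n(NaOH) added = 0.3273 x 0.01257 = 0.004114 mol.
Base is in excess by 0.004114 - 0.002891 = 0.001223 mol in a total volume of 0.02765 L.
[OH^-] = 0.001223/0.02765 = 0.04424 M, so pOH = 1.35 and pH = 14.00 - 1.35 = 12.65.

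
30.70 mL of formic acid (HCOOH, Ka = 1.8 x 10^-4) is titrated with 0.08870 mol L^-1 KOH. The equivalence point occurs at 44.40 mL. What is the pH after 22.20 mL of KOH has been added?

3.74

22.20 mL is exactly half the equivalence volume (44.40/2), i.e. the half-equivalence point.
There, n(HA) = n(A^-), so pH = pKa = -log(1.8 x 10^-4) = 3.74.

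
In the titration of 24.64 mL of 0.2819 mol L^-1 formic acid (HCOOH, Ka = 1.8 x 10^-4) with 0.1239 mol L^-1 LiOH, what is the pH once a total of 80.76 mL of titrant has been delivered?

n(acid) = 0.2819 x 0.02464 = 0.006946 mol; n(LiOH) added = 0.1239 x 0.08076 = 0.01001 mol.
Base is in excess by 0.01001 - 0.006946 = 0.003060 mol in a total volume of 0.1054 L.
[OH^-] = 0.003060/0.1054 = 0.02903 M, so pOH = 1.54 and pH = 14.00 - 1.54 = 12.46.

12.46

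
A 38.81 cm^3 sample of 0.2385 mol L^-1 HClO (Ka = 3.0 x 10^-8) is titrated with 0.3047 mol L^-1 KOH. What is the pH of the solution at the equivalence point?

10.32

n(HClO) = 0.2385 x 0.03881 = 0.009256 mol; V(KOH) at equivalence = 0.009256/0.3047 = 0.03038 L.
At equivalence all the acid is converted to ClO-; total volume = 0.03881 + 0.03038 = 0.06919 L, so [ClO-] = 0.009256/0.06919 = 0.1338 M.
Kb = Kw/Ka = 1.0e-14 / 3.0 x 10^-8 = 3.33e-7.
[OH^-] = sqrt(Kb x [ClO-]) = sqrt(3.33e-7 x 0.1338) = 0.000211 M.
pOH = 3.68, so pH = 14.00 - 3.68 = 10.32.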